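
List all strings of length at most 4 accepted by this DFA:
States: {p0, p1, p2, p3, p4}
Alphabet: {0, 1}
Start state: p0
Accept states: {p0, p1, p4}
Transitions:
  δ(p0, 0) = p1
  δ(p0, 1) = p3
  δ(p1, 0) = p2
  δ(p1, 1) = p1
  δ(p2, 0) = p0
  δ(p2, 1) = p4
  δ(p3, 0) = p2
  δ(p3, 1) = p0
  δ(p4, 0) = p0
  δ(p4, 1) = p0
ε, 0, 01, 11, 000, 001, 011, 100, 101, 110, 0000, 0010, 0011, 0100, 0101, 0111, 1000, 1010, 1011, 1101, 1111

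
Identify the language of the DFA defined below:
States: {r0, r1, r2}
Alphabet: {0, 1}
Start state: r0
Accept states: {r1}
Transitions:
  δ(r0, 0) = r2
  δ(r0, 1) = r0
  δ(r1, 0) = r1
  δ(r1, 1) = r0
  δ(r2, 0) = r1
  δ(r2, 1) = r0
Testing a few strings:
  '111' → reject
  '1' → reject
  '0101' → reject
  '1000' → accept
State roles: r0=last symbol not 0; r1=two trailing 0's; r2=one trailing 0
All binary strings ending with 00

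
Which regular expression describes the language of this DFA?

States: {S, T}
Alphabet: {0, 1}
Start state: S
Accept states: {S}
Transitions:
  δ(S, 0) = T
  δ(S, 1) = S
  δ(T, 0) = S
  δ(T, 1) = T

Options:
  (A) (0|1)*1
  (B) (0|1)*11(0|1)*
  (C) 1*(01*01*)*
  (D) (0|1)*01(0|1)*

Check each option against the DFA on short strings; one disagreement eliminates an option:
  (A) (0|1)*1: on ε the DFA stays in S and accepts (S ∈ Accept), but the regex does not match it → eliminate
  (B) (0|1)*11(0|1)*: on ε the DFA stays in S and accepts (S ∈ Accept), but the regex does not match it → eliminate
  (C) 1*(01*01*)*: agrees with the DFA on every string of length ≤ 6
  (D) (0|1)*01(0|1)*: on ε the DFA stays in S and accepts (S ∈ Accept), but the regex does not match it → eliminate
Only (C) is consistent with the DFA.
(C) 1*(01*01*)*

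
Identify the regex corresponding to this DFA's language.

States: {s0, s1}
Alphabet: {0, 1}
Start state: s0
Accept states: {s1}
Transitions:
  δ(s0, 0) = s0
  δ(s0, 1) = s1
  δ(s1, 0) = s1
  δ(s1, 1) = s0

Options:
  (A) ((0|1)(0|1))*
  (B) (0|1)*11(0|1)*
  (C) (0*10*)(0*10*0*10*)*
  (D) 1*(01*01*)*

Check each option against the DFA on short strings; one disagreement eliminates an option:
  (A) ((0|1)(0|1))*: on ε the DFA stays in s0 and rejects (s0 ∉ Accept), but the regex matches it → eliminate
  (B) (0|1)*11(0|1)*: on '1' the DFA goes s0 → s1 and accepts (s1 ∈ Accept), but the regex does not match it → eliminate
  (C) (0*10*)(0*10*0*10*)*: agrees with the DFA on every string of length ≤ 6
  (D) 1*(01*01*)*: on ε the DFA stays in s0 and rejects (s0 ∉ Accept), but the regex matches it → eliminate
Only (C) is consistent with the DFA.
(C) (0*10*)(0*10*0*10*)*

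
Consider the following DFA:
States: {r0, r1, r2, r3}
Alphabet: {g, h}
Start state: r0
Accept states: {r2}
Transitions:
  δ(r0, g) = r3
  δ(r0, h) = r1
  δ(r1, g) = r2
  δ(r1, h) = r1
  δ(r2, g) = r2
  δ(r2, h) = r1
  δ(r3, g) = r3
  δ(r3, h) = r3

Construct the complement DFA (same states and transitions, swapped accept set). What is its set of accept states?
Complement accept states = All states \ Original accept states
= {r0, r1, r2, r3} \ {r2}
{r0, r1, r3}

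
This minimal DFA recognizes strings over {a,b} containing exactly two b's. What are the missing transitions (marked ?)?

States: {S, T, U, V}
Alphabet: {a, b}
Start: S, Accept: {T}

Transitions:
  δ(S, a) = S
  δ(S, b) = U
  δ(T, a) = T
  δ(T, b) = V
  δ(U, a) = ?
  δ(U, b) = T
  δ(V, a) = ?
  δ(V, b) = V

From the language and accept set, identify what each state tracks — S: zero b's; T: two b's; U: one b; V: ≥ three b's (dead).
Each missing δ(q, a) is the state matching the new tracked value after reading a.
δ(U, a) = U; δ(V, a) = V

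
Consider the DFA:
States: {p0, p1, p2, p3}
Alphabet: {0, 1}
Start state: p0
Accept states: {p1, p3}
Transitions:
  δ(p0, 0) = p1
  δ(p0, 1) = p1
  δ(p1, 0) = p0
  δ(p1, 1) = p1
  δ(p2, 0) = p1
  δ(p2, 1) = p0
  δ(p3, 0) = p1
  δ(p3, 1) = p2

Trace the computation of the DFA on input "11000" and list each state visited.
read '1': p0 → p1
  read '1': p1 → p1
  read '0': p1 → p0
  read '0': p0 → p1
  read '0': p1 → p0
p0 -> p1 -> p1 -> p0 -> p1 -> p0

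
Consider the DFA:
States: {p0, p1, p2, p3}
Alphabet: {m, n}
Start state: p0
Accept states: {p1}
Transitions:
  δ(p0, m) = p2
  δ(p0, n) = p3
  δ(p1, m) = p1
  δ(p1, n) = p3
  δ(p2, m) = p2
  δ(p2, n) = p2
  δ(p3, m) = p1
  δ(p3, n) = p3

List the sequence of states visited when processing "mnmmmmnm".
read 'm': p0 → p2
  read 'n': p2 → p2
  read 'm': p2 → p2
  read 'm': p2 → p2
  read 'm': p2 → p2
  read 'm': p2 → p2
  read 'n': p2 → p2
  read 'm': p2 → p2
p0 -> p2 -> p2 -> p2 -> p2 -> p2 -> p2 -> p2 -> p2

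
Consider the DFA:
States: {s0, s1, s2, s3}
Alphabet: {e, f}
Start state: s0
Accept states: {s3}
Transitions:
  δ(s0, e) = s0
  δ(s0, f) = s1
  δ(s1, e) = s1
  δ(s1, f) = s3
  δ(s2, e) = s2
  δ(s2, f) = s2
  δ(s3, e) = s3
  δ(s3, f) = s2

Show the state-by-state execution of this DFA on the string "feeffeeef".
read 'f': s0 → s1
  read 'e': s1 → s1
  read 'e': s1 → s1
  read 'f': s1 → s3
  read 'f': s3 → s2
  read 'e': s2 → s2
  read 'e': s2 → s2
  read 'e': s2 → s2
  read 'f': s2 → s2
s0 -> s1 -> s1 -> s1 -> s3 -> s2 -> s2 -> s2 -> s2 -> s2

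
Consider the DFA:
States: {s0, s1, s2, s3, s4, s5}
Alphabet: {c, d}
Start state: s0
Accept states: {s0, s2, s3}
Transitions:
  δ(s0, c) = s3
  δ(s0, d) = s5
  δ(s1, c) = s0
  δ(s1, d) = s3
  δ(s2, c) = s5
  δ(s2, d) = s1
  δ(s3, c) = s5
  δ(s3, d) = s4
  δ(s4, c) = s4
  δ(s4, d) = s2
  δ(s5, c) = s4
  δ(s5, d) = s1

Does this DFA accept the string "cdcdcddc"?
Processing string "cdcdcddc":
  s0 --c--> s3
  s3 --d--> s4
  s4 --c--> s4
  s4 --d--> s2
  s2 --c--> s5
  s5 --d--> s1
  s1 --d--> s3
  s3 --c--> s5
Final state: s5
Accept states: {s0, s2, s3}
No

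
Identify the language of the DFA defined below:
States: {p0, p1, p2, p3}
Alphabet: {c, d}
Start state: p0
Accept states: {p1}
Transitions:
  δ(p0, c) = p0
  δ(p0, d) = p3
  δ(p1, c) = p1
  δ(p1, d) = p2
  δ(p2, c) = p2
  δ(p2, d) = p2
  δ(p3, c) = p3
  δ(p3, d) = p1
Testing a few strings:
  'c' → reject
  'dddc' → reject
  'ccc' → reject
  'dcd' → accept
State roles: p0=zero d's; p1=two d's; p2=≥ three d's (dead); p3=one d
All strings over {c,d} containing exactly two d's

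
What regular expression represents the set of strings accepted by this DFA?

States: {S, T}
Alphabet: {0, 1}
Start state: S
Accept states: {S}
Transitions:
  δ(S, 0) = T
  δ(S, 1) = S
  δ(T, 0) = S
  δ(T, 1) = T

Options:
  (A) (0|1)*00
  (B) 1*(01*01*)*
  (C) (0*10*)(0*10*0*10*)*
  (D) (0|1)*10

Check each option against the DFA on short strings; one disagreement eliminates an option:
  (A) (0|1)*00: on ε the DFA stays in S and accepts (S ∈ Accept), but the regex does not match it → eliminate
  (B) 1*(01*01*)*: agrees with the DFA on every string of length ≤ 6
  (C) (0*10*)(0*10*0*10*)*: on ε the DFA stays in S and accepts (S ∈ Accept), but the regex does not match it → eliminate
  (D) (0|1)*10: on ε the DFA stays in S and accepts (S ∈ Accept), but the regex does not match it → eliminate
Only (B) is consistent with the DFA.
(B) 1*(01*01*)*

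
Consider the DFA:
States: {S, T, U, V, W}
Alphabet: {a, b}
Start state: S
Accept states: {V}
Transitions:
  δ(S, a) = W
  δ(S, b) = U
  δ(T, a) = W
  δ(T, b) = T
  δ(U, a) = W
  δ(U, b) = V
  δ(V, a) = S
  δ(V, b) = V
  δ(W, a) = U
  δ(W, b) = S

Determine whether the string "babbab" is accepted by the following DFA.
Processing string "babbab":
  S --b--> U
  U --a--> W
  W --b--> S
  S --b--> U
  U --a--> W
  W --b--> S
Final state: S
Accept states: {V}
No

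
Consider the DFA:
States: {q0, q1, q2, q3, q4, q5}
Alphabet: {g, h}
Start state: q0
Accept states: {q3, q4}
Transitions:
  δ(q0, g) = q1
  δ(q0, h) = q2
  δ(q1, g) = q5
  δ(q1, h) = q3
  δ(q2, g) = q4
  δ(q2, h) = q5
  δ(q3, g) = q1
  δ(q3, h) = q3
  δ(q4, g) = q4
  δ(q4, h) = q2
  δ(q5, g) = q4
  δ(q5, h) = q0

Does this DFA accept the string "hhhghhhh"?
Processing string "hhhghhhh":
  q0 --h--> q2
  q2 --h--> q5
  q5 --h--> q0
  q0 --g--> q1
  q1 --h--> q3
  q3 --h--> q3
  q3 --h--> q3
  q3 --h--> q3
Final state: q3
Accept states: {q3, q4}
Yes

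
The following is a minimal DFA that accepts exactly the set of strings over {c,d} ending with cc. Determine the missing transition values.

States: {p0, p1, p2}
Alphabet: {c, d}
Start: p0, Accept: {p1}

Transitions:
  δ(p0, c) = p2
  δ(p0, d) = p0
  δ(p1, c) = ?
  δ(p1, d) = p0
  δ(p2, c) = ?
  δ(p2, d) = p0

From the language and accept set, identify what each state tracks — p0: last symbol not c; p1: two trailing c's; p2: one trailing c.
Each missing δ(q, a) is the state matching the new tracked value after reading a.
δ(p1, c) = p1; δ(p2, c) = p1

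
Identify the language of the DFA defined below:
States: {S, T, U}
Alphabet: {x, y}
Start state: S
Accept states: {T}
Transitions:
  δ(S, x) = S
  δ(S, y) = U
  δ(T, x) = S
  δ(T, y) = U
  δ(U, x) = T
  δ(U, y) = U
Testing a few strings:
  'y' → reject
  'xyx' → accept
  'x' → reject
  'xy' → reject
State roles: S=no suffix match; T=suffix is yx; U=one trailing y
All strings over {x,y} ending with yx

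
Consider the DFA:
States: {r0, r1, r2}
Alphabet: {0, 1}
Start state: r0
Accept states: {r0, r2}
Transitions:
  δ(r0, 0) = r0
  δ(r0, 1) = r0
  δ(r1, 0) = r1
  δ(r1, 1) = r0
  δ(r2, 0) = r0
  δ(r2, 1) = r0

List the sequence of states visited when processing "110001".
read '1': r0 → r0
  read '1': r0 → r0
  read '0': r0 → r0
  read '0': r0 → r0
  read '0': r0 → r0
  read '1': r0 → r0
r0 -> r0 -> r0 -> r0 -> r0 -> r0 -> r0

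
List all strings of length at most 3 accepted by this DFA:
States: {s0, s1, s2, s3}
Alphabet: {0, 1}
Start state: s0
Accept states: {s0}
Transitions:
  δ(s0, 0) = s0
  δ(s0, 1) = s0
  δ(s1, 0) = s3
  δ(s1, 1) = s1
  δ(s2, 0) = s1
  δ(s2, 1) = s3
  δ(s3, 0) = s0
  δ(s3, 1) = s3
ε, 0, 1, 00, 01, 10, 11, 000, 001, 010, 011, 100, 101, 110, 111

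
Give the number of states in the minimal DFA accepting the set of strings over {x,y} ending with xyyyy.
By Myhill–Nerode, count the distinguishable equivalence classes: 6 classes — one per longest suffix of the input that is a prefix of 'xyyyy' (lengths 0 through 5); only the length-5 class is accepting.
6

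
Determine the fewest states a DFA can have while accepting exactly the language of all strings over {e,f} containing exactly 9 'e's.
By Myhill–Nerode, count the distinguishable equivalence classes: 11 classes — having seen 0, 1, …, 9, or >9 copies of 'e'; the count-9 class is the only accepting one and >9 is dead.
11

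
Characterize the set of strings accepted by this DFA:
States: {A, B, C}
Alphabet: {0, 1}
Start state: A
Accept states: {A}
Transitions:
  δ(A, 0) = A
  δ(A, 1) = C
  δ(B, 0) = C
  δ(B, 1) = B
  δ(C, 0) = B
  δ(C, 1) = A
Testing a few strings:
  '0' → accept
  '00' → accept
  '1011' → reject
  '1111' → accept
State roles: A=value ≡ 0 (mod 3); B=value ≡ 2 (mod 3); C=value ≡ 1 (mod 3)
All binary strings representing a multiple of 3 (read in base 2; leading zeros allowed and ε counts as 0)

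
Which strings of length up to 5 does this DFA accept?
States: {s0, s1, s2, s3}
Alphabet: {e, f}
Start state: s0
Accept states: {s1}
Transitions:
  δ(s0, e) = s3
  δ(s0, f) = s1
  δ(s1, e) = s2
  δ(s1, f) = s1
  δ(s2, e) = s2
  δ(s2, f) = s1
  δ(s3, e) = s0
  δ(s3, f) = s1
f, ef, ff, eef, eff, fef, fff, eeef, eeff, efef, efff, feef, feff, ffef, ffff, eeeef, eeeff, eefef, eefff, efeef, efeff, effef, effff, feeef, feeff, fefef, fefff, ffeef, ffeff, fffef, fffff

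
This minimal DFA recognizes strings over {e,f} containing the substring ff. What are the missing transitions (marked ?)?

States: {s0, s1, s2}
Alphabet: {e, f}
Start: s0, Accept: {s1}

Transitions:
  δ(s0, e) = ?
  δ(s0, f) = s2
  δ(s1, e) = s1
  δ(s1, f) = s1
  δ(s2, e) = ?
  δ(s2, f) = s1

From the language and accept set, identify what each state tracks — s0: no progress toward ff; s1: substring ff seen; s2: one trailing f.
Each missing δ(q, a) is the state matching the new tracked value after reading a.
δ(s0, e) = s0; δ(s2, e) = s0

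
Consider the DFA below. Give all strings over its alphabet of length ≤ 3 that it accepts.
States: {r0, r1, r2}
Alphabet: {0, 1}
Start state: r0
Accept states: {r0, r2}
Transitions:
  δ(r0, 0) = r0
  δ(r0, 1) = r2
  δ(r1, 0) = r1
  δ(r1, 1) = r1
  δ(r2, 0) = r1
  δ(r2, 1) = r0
ε, 0, 1, 00, 01, 11, 000, 001, 011, 110, 111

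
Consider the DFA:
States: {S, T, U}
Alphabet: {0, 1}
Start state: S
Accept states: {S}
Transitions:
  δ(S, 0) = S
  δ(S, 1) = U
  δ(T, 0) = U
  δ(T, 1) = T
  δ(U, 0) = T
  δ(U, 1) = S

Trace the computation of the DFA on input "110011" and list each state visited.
read '1': S → U
  read '1': U → S
  read '0': S → S
  read '0': S → S
  read '1': S → U
  read '1': U → S
S -> U -> S -> S -> S -> U -> S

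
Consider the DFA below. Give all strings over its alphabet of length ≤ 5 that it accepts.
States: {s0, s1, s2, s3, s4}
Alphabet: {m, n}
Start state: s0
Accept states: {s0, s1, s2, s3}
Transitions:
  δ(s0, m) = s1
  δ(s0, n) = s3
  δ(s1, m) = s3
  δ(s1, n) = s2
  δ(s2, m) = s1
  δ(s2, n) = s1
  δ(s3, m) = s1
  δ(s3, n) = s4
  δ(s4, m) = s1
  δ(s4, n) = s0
ε, m, n, mm, mn, nm, mmm, mnm, mnn, nmm, nmn, nnm, nnn, mmmm, mmmn, mmnm, mmnn, mnmm, mnmn, mnnm, mnnn, nmmm, nmnm, nmnn, nnmm, nnmn, nnnm, nnnn, mmmmm, mmmnm, mmmnn, mmnmm, mmnmn, mmnnm, mmnnn, mnmmm, mnmnm, mnmnn, mnnmm, mnnnm, mnnnn, nmmmm, nmmmn, nmmnm, nmmnn, nmnmm, nmnmn, nmnnm, nmnnn, nnmmm, nnmnm, nnmnn, nnnmm, nnnmn, nnnnm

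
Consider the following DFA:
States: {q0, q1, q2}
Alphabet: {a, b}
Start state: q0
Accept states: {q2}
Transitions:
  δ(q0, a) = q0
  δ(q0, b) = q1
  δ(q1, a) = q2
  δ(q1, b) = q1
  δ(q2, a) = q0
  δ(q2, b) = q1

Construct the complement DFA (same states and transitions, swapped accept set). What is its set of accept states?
Complement accept states = All states \ Original accept states
= {q0, q1, q2} \ {q2}
{q0, q1}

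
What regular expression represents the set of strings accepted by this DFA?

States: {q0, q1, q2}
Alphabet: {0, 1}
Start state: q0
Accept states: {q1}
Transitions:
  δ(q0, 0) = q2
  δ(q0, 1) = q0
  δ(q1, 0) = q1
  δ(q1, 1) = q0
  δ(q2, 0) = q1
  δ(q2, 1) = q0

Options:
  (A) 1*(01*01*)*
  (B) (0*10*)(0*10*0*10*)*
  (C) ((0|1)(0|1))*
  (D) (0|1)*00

Check each option against the DFA on short strings; one disagreement eliminates an option:
  (A) 1*(01*01*)*: on ε the DFA stays in q0 and rejects (q0 ∉ Accept), but the regex matches it → eliminate
  (B) (0*10*)(0*10*0*10*)*: on '1' the DFA goes q0 → q0 and rejects (q0 ∉ Accept), but the regex matches it → eliminate
  (C) ((0|1)(0|1))*: on ε the DFA stays in q0 and rejects (q0 ∉ Accept), but the regex matches it → eliminate
  (D) (0|1)*00: agrees with the DFA on every string of length ≤ 6
Only (D) is consistent with the DFA.
(D) (0|1)*00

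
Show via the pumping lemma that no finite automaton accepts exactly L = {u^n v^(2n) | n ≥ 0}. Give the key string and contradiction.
Assume L is regular with pumping length p. Idea: pumping the u-block breaks the 1:2 ratio.
Choose s = u^p v^(2p) (length 3p ≥ p). By the pumping lemma, s = xyz with |xy| ≤ p, |y| > 0, so y = u^k with k ≥ 1. Then xy²z = u^(p+k) v^(2p). For this to be in L we would need 2p = 2(p+k), i.e. 2k = 0, contradicting k ≥ 1. So xy²z ∉ L.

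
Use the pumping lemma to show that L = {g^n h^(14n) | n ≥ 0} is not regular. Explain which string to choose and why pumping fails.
Assume L is regular with pumping length p. Idea: pumping the g-block breaks the 1:14 ratio.
Choose s = g^p h^(14p) (length 15p ≥ p). By the pumping lemma, s = xyz with |xy| ≤ p, |y| > 0, so y = g^k with k ≥ 1. Then xy²z = g^(p+k) h^(14p). For this to be in L we would need 14p = 14(p+k), i.e. 14k = 0, contradicting k ≥ 1. So xy²z ∉ L.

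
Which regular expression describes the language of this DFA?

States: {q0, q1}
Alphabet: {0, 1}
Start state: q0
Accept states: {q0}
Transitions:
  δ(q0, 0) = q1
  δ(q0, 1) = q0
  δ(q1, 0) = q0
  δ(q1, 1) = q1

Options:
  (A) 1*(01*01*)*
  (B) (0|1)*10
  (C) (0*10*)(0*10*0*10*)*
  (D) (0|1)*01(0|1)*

Check each option against the DFA on short strings; one disagreement eliminates an option:
  (A) 1*(01*01*)*: agrees with the DFA on every string of length ≤ 6
  (B) (0|1)*10: on ε the DFA stays in q0 and accepts (q0 ∈ Accept), but the regex does not match it → eliminate
  (C) (0*10*)(0*10*0*10*)*: on ε the DFA stays in q0 and accepts (q0 ∈ Accept), but the regex does not match it → eliminate
  (D) (0|1)*01(0|1)*: on ε the DFA stays in q0 and accepts (q0 ∈ Accept), but the regex does not match it → eliminate
Only (A) is consistent with the DFA.
(A) 1*(01*01*)*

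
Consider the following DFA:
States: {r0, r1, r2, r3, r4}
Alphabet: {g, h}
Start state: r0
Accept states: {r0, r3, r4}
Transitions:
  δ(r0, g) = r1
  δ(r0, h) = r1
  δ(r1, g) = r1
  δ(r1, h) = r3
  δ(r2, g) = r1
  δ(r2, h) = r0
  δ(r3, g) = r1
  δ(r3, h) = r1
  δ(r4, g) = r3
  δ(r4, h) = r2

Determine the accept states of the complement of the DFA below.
Complement accept states = All states \ Original accept states
= {r0, r1, r2, r3, r4} \ {r0, r3, r4}
{r1, r2}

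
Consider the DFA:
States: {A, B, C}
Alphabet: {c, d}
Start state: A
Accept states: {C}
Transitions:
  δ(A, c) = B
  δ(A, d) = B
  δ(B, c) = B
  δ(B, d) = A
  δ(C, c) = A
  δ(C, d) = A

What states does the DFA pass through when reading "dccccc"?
read 'd': A → B
  read 'c': B → B
  read 'c': B → B
  read 'c': B → B
  read 'c': B → B
  read 'c': B → B
A -> B -> B -> B -> B -> B -> B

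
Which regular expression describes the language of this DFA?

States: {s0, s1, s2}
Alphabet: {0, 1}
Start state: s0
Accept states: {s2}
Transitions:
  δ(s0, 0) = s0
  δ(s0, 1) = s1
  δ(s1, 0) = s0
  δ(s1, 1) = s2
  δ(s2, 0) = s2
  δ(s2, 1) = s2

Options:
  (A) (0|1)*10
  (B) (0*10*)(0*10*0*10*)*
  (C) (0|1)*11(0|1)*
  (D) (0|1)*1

Check each option against the DFA on short strings; one disagreement eliminates an option:
  (A) (0|1)*10: on '10' the DFA goes s0 → s1 → s0 and rejects (s0 ∉ Accept), but the regex matches it → eliminate
  (B) (0*10*)(0*10*0*10*)*: on '1' the DFA goes s0 → s1 and rejects (s1 ∉ Accept), but the regex matches it → eliminate
  (C) (0|1)*11(0|1)*: agrees with the DFA on every string of length ≤ 6
  (D) (0|1)*1: on '1' the DFA goes s0 → s1 and rejects (s1 ∉ Accept), but the regex matches it → eliminate
Only (C) is consistent with the DFA.
(C) (0|1)*11(0|1)*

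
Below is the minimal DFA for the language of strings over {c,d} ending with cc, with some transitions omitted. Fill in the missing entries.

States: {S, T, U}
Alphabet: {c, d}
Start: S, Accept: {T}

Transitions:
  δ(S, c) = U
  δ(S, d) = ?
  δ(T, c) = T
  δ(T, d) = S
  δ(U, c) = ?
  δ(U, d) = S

From the language and accept set, identify what each state tracks — S: last symbol not c; T: two trailing c's; U: one trailing c.
Each missing δ(q, a) is the state matching the new tracked value after reading a.
δ(S, d) = S; δ(U, c) = T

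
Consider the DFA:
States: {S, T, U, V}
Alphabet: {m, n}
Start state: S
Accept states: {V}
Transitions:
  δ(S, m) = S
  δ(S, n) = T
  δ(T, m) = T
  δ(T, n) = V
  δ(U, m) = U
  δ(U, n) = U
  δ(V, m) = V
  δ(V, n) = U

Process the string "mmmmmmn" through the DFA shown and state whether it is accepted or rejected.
Processing string "mmmmmmn":
  S --m--> S
  S --m--> S
  S --m--> S
  S --m--> S
  S --m--> S
  S --m--> S
  S --n--> T
Final state: T
Accept states: {V}
No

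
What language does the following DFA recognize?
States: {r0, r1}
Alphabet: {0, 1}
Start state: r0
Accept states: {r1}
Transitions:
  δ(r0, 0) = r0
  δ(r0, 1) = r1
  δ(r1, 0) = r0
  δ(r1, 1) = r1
Testing a few strings:
  '100' → reject
  '010' → reject
  '000' → reject
  '111' → accept
State roles: r0=last symbol not 1; r1=last symbol is 1
All binary strings ending with 1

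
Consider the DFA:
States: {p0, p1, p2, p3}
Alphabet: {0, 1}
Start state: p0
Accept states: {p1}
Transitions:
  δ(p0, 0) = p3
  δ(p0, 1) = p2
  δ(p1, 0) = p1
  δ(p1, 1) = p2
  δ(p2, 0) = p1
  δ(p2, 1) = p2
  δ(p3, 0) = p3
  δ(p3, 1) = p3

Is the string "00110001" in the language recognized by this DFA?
Processing string "00110001":
  p0 --0--> p3
  p3 --0--> p3
  p3 --1--> p3
  p3 --1--> p3
  p3 --0--> p3
  p3 --0--> p3
  p3 --0--> p3
  p3 --1--> p3
Final state: p3
Accept states: {p1}
No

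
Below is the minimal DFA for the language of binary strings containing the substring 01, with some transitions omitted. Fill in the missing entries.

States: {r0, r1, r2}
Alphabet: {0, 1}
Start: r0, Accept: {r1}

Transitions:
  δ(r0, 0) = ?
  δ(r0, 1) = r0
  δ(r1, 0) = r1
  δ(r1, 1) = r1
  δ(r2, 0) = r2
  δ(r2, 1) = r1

From the language and accept set, identify what each state tracks — r0: no 0 seen yet; r1: substring 01 seen; r2: seen a 0, waiting for 1.
Each missing δ(q, a) is the state matching the new tracked value after reading a.
δ(r0, 0) = r2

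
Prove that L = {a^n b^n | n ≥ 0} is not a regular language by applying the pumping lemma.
Assume L is regular with pumping length p. Idea: pumping the a-block changes the count balance.
Choose s = a^p b^p (length 2p ≥ p). By the pumping lemma, s = xyz with |xy| ≤ p, |y| > 0. So y = a^k for some k > 0 (since xy is entirely within the a's). Pumping gives xy²z = a^(p+k) b^p, which is not in L since p+k ≠ p.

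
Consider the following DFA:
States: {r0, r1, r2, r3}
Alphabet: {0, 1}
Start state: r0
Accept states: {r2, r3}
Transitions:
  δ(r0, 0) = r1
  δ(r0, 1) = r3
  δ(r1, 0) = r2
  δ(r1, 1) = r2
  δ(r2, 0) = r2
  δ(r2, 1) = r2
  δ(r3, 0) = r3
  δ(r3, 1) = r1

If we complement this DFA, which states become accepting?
Complement accept states = All states \ Original accept states
= {r0, r1, r2, r3} \ {r2, r3}
{r0, r1}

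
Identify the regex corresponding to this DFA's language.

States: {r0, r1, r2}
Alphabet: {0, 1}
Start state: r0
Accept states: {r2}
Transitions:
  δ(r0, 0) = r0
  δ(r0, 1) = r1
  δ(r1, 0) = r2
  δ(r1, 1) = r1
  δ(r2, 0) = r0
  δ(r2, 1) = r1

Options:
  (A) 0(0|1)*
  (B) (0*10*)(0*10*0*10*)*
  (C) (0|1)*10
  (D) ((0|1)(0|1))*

Check each option against the DFA on short strings; one disagreement eliminates an option:
  (A) 0(0|1)*: on '0' the DFA goes r0 → r0 and rejects (r0 ∉ Accept), but the regex matches it → eliminate
  (B) (0*10*)(0*10*0*10*)*: on '1' the DFA goes r0 → r1 and rejects (r1 ∉ Accept), but the regex matches it → eliminate
  (C) (0|1)*10: agrees with the DFA on every string of length ≤ 6
  (D) ((0|1)(0|1))*: on ε the DFA stays in r0 and rejects (r0 ∉ Accept), but the regex matches it → eliminate
Only (C) is consistent with the DFA.
(C) (0|1)*10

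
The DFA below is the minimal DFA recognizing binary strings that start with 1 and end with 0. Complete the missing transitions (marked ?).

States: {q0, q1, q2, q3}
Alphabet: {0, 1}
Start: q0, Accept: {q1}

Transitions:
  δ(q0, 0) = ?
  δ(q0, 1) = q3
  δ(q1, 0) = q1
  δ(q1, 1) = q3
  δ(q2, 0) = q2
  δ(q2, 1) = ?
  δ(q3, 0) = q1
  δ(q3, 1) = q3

From the language and accept set, identify what each state tracks — q0: no input read; q1: started with 1, last symbol 0; q2: started with 0 (dead); q3: started with 1, last symbol 1.
Each missing δ(q, a) is the state matching the new tracked value after reading a.
δ(q0, 0) = q2; δ(q2, 1) = q2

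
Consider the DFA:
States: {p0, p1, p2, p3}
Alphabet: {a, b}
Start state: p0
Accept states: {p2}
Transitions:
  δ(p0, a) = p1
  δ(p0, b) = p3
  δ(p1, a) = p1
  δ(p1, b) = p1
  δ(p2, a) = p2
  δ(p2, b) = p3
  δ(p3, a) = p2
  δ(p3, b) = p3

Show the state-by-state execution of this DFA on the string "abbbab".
read 'a': p0 → p1
  read 'b': p1 → p1
  read 'b': p1 → p1
  read 'b': p1 → p1
  read 'a': p1 → p1
  read 'b': p1 → p1
p0 -> p1 -> p1 -> p1 -> p1 -> p1 -> p1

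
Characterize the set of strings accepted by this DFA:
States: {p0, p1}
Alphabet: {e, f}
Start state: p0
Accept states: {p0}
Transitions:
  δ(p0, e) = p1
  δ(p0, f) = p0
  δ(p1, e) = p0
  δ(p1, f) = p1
Testing a few strings:
  'ee' → accept
  'e' → reject
  'ef' → reject
  'ff' → accept
State roles: p0=even number of e's so far; p1=odd number of e's so far
All strings over {e,f} with an even number of e's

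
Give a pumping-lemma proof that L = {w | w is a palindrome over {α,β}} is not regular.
Assume L is regular with pumping length p. Idea: pumping the leading α-block breaks the symmetry.
Choose s = α^p β α^p (a palindrome of length 2p+1 ≥ p). By the pumping lemma, s = xyz with |xy| ≤ p, |y| > 0, so y = α^k with k > 0 (xy lies entirely in the first α^p). Then xy²z = α^(p+k) β α^p, which is not a palindrome since p+k ≠ p.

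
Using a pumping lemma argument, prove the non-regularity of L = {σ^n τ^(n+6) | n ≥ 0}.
Assume L is regular with pumping length p. Idea: pumping the σ-block breaks the fixed offset of 6.
Choose s = σ^p τ^(p+6) ∈ L. By the pumping lemma, s = xyz with |xy| ≤ p, |y| > 0, so y = σ^k with k ≥ 1. Then xy²z = σ^(p+k) τ^(p+6). For this to be in L we would need p+6 = (p+k)+6, i.e. k = 0, contradicting k ≥ 1. So xy²z ∉ L.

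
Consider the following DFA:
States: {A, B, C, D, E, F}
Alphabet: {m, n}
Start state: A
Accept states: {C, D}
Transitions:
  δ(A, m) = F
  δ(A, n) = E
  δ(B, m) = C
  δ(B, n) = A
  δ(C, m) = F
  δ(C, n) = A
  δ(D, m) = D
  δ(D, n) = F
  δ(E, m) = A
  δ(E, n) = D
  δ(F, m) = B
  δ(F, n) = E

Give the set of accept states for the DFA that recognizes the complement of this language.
Complement accept states = All states \ Original accept states
= {A, B, C, D, E, F} \ {C, D}
{A, B, E, F}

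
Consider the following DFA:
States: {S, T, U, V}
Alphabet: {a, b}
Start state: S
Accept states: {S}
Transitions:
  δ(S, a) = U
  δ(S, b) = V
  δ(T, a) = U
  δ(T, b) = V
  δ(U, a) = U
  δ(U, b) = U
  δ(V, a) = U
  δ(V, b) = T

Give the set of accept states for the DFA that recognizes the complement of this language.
Complement accept states = All states \ Original accept states
= {S, T, U, V} \ {S}
{T, U, V}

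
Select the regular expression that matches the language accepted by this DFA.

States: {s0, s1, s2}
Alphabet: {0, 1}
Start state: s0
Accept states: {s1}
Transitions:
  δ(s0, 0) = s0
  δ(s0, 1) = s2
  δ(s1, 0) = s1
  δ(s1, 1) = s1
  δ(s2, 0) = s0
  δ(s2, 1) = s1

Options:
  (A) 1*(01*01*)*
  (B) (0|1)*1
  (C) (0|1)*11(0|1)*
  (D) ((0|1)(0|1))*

Check each option against the DFA on short strings; one disagreement eliminates an option:
  (A) 1*(01*01*)*: on ε the DFA stays in s0 and rejects (s0 ∉ Accept), but the regex matches it → eliminate
  (B) (0|1)*1: on '1' the DFA goes s0 → s2 and rejects (s2 ∉ Accept), but the regex matches it → eliminate
  (C) (0|1)*11(0|1)*: agrees with the DFA on every string of length ≤ 6
  (D) ((0|1)(0|1))*: on ε the DFA stays in s0 and rejects (s0 ∉ Accept), but the regex matches it → eliminate
Only (C) is consistent with the DFA.
(C) (0|1)*11(0|1)*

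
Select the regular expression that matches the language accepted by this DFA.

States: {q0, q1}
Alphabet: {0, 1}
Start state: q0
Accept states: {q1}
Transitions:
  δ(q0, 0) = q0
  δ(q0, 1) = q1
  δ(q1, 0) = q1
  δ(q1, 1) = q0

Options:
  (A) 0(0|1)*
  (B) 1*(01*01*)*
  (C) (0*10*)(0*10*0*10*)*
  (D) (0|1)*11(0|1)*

Check each option against the DFA on short strings; one disagreement eliminates an option:
  (A) 0(0|1)*: on '0' the DFA goes q0 → q0 and rejects (q0 ∉ Accept), but the regex matches it → eliminate
  (B) 1*(01*01*)*: on ε the DFA stays in q0 and rejects (q0 ∉ Accept), but the regex matches it → eliminate
  (C) (0*10*)(0*10*0*10*)*: agrees with the DFA on every string of length ≤ 6
  (D) (0|1)*11(0|1)*: on '1' the DFA goes q0 → q1 and accepts (q1 ∈ Accept), but the regex does not match it → eliminate
Only (C) is consistent with the DFA.
(C) (0*10*)(0*10*0*10*)*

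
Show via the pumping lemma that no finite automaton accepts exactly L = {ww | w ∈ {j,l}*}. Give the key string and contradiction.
Assume L is regular with pumping length p. Idea: pumping the leading j-block breaks the equality of the two halves.
Choose s = j^p l j^p l ∈ L (with w = j^p l). |s| = 2p+2 ≥ p. By the pumping lemma, s = xyz with |xy| ≤ p, |y| > 0, so y = j^k with k ≥ 1, in the first j-block. Then xy²z = j^(p+k) l j^p l, of length 2p+2+k. If k is odd this length is odd, so it cannot be of the form ww. If k is even, each half has length p+1+k/2 ≤ p+k, so the first half lies entirely inside the leading j-block and contains no l, while the second half ends in l; the halves differ. Either way xy²z ∉ L.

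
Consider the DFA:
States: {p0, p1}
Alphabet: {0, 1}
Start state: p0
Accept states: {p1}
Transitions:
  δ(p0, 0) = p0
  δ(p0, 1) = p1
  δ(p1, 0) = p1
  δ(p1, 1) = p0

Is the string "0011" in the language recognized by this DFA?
Processing string "0011":
  p0 --0--> p0
  p0 --0--> p0
  p0 --1--> p1
  p1 --1--> p0
Final state: p0
Accept states: {p1}
No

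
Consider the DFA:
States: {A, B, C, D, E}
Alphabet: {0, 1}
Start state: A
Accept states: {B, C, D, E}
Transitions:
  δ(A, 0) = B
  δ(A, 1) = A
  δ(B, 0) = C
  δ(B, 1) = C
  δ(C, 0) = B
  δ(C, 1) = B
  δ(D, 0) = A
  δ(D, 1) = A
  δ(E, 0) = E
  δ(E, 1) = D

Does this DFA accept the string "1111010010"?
Processing string "1111010010":
  A --1--> A
  A --1--> A
  A --1--> A
  A --1--> A
  A --0--> B
  B --1--> C
  C --0--> B
  B --0--> C
  C --1--> B
  B --0--> C
Final state: C
Accept states: {B, C, D, E}
Yes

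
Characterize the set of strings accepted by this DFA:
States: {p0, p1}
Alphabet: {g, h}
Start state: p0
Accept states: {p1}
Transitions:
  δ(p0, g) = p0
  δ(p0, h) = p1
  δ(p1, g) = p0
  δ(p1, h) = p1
Testing a few strings:
  'h' → accept
  'g' → reject
  'ggh' → accept
  'hh' → accept
State roles: p0=last symbol not h; p1=last symbol is h
All strings over {g,h} ending with h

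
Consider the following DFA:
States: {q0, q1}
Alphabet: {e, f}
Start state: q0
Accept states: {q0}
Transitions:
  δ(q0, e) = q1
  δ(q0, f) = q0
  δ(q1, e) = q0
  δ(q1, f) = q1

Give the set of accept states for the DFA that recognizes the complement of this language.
Complement accept states = All states \ Original accept states
= {q0, q1} \ {q0}
{q1}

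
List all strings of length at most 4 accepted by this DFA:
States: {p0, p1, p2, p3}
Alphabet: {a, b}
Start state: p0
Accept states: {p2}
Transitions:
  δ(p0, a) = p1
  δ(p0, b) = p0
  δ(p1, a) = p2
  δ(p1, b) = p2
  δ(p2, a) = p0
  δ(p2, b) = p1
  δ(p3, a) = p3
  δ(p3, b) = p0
aa, ab, baa, bab, aaba, aabb, abba, abbb, bbaa, bbab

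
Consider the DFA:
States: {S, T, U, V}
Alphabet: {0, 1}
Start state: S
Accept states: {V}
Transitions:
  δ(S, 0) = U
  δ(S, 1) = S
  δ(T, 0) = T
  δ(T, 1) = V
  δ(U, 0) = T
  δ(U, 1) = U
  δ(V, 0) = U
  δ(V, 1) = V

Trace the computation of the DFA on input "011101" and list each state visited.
read '0': S → U
  read '1': U → U
  read '1': U → U
  read '1': U → U
  read '0': U → T
  read '1': T → V
S -> U -> U -> U -> U -> T -> V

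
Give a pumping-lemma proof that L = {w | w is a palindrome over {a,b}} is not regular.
Assume L is regular with pumping length p. Idea: pumping the leading a-block breaks the symmetry.
Choose s = a^p b a^p (a palindrome of length 2p+1 ≥ p). By the pumping lemma, s = xyz with |xy| ≤ p, |y| > 0, so y = a^k with k > 0 (xy lies entirely in the first a^p). Then xy²z = a^(p+k) b a^p, which is not a palindrome since p+k ≠ p.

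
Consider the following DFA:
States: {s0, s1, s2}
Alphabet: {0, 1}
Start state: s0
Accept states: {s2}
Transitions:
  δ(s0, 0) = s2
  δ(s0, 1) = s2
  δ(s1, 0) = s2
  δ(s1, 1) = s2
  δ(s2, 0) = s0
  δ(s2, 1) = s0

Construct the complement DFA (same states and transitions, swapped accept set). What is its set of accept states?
Complement accept states = All states \ Original accept states
= {s0, s1, s2} \ {s2}
{s0, s1}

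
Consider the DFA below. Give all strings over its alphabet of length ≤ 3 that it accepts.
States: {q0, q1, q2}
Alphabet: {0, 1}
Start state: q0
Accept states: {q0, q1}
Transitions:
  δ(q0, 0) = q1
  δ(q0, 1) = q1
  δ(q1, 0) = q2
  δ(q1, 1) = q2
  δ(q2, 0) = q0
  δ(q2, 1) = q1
ε, 0, 1, 000, 001, 010, 011, 100, 101, 110, 111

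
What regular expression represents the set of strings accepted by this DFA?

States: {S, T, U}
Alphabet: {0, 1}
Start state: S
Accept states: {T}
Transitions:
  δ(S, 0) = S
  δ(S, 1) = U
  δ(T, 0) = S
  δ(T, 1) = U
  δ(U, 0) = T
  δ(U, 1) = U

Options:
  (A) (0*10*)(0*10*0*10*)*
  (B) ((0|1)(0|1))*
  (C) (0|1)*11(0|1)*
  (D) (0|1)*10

Check each option against the DFA on short strings; one disagreement eliminates an option:
  (A) (0*10*)(0*10*0*10*)*: on '1' the DFA goes S → U and rejects (U ∉ Accept), but the regex matches it → eliminate
  (B) ((0|1)(0|1))*: on ε the DFA stays in S and rejects (S ∉ Accept), but the regex matches it → eliminate
  (C) (0|1)*11(0|1)*: on '10' the DFA goes S → U → T and accepts (T ∈ Accept), but the regex does not match it → eliminate
  (D) (0|1)*10: agrees with the DFA on every string of length ≤ 6
Only (D) is consistent with the DFA.
(D) (0|1)*10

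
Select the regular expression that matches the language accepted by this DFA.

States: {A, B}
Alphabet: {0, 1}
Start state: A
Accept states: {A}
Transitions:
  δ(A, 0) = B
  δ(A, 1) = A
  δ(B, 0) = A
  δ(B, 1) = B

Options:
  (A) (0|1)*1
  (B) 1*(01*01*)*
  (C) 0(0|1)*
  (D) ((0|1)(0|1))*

Check each option against the DFA on short strings; one disagreement eliminates an option:
  (A) (0|1)*1: on ε the DFA stays in A and accepts (A ∈ Accept), but the regex does not match it → eliminate
  (B) 1*(01*01*)*: agrees with the DFA on every string of length ≤ 6
  (C) 0(0|1)*: on ε the DFA stays in A and accepts (A ∈ Accept), but the regex does not match it → eliminate
  (D) ((0|1)(0|1))*: on '1' the DFA goes A → A and accepts (A ∈ Accept), but the regex does not match it → eliminate
Only (B) is consistent with the DFA.
(B) 1*(01*01*)*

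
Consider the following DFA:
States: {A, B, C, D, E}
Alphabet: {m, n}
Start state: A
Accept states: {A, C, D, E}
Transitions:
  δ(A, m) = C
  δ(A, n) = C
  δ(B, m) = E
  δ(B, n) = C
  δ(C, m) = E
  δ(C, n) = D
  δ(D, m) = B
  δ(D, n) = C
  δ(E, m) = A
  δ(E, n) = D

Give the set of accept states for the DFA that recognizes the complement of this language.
Complement accept states = All states \ Original accept states
= {A, B, C, D, E} \ {A, C, D, E}
{B}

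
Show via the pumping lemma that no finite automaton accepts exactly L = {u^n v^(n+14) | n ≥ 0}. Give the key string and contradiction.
Assume L is regular with pumping length p. Idea: pumping the u-block breaks the fixed offset of 14.
Choose s = u^p v^(p+14) ∈ L. By the pumping lemma, s = xyz with |xy| ≤ p, |y| > 0, so y = u^k with k ≥ 1. Then xy²z = u^(p+k) v^(p+14). For this to be in L we would need p+14 = (p+k)+14, i.e. k = 0, contradicting k ≥ 1. So xy²z ∉ L.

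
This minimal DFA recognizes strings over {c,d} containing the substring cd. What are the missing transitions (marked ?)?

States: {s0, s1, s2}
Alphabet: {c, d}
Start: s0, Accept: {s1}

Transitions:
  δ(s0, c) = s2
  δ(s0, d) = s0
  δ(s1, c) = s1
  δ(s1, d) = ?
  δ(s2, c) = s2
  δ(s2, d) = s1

From the language and accept set, identify what each state tracks — s0: no c seen yet; s1: substring cd seen; s2: seen a c, waiting for d.
Each missing δ(q, a) is the state matching the new tracked value after reading a.
δ(s1, d) = s1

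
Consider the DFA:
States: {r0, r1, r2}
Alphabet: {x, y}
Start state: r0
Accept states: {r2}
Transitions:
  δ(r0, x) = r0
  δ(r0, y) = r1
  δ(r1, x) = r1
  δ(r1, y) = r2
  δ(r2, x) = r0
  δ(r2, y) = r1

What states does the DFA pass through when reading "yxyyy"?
read 'y': r0 → r1
  read 'x': r1 → r1
  read 'y': r1 → r2
  read 'y': r2 → r1
  read 'y': r1 → r2
r0 -> r1 -> r1 -> r2 -> r1 -> r2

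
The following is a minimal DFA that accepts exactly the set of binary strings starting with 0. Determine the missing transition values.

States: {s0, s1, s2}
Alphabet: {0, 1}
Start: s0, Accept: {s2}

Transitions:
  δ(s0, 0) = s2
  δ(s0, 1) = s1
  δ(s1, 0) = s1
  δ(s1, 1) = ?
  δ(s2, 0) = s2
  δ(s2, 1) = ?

From the language and accept set, identify what each state tracks — s0: no input read; s1: started with 1 (dead); s2: started with 0.
Each missing δ(q, a) is the state matching the new tracked value after reading a.
δ(s1, 1) = s1; δ(s2, 1) = s2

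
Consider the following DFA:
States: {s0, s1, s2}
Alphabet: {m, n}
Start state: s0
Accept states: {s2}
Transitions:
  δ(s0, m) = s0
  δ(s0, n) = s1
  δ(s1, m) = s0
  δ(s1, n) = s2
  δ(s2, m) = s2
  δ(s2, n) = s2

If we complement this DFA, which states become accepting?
Complement accept states = All states \ Original accept states
= {s0, s1, s2} \ {s2}
{s0, s1}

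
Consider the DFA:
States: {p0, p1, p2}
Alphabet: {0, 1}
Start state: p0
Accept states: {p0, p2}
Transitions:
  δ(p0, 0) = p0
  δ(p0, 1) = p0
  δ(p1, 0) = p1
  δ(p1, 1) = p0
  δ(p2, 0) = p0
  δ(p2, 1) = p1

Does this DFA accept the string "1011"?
Processing string "1011":
  p0 --1--> p0
  p0 --0--> p0
  p0 --1--> p0
  p0 --1--> p0
Final state: p0
Accept states: {p0, p2}
Yes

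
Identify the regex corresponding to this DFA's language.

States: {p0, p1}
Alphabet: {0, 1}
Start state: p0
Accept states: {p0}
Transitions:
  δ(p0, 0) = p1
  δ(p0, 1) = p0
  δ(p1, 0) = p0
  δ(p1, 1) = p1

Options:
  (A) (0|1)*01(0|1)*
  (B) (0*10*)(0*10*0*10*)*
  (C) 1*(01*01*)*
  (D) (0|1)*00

Check each option against the DFA on short strings; one disagreement eliminates an option:
  (A) (0|1)*01(0|1)*: on ε the DFA stays in p0 and accepts (p0 ∈ Accept), but the regex does not match it → eliminate
  (B) (0*10*)(0*10*0*10*)*: on ε the DFA stays in p0 and accepts (p0 ∈ Accept), but the regex does not match it → eliminate
  (C) 1*(01*01*)*: agrees with the DFA on every string of length ≤ 6
  (D) (0|1)*00: on ε the DFA stays in p0 and accepts (p0 ∈ Accept), but the regex does not match it → eliminate
Only (C) is consistent with the DFA.
(C) 1*(01*01*)*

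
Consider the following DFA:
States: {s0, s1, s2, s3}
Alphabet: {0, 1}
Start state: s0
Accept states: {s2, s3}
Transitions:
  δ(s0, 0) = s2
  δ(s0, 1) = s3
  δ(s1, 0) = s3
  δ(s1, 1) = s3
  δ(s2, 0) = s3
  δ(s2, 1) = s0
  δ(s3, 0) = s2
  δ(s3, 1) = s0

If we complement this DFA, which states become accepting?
Complement accept states = All states \ Original accept states
= {s0, s1, s2, s3} \ {s2, s3}
{s0, s1}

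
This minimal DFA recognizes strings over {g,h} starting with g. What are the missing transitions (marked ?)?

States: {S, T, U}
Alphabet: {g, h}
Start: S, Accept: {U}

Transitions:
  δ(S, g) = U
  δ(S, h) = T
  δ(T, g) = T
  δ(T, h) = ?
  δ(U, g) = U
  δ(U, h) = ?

From the language and accept set, identify what each state tracks — S: no input read; T: started with h (dead); U: started with g.
Each missing δ(q, a) is the state matching the new tracked value after reading a.
δ(T, h) = T; δ(U, h) = U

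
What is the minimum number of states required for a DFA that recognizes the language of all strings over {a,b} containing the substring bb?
By Myhill–Nerode, count the distinguishable equivalence classes: three classes — no progress / one trailing b / bb seen.
3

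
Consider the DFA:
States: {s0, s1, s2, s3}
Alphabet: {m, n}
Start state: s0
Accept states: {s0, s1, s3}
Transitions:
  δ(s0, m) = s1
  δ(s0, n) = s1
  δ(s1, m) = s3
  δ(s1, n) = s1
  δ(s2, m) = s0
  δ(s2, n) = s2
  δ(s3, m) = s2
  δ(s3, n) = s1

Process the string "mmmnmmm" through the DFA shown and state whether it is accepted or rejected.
Processing string "mmmnmmm":
  s0 --m--> s1
  s1 --m--> s3
  s3 --m--> s2
  s2 --n--> s2
  s2 --m--> s0
  s0 --m--> s1
  s1 --m--> s3
Final state: s3
Accept states: {s0, s1, s3}
Yes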